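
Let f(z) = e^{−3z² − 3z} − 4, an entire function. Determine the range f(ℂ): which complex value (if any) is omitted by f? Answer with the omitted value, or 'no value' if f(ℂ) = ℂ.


Little Picard bounds the complement of f(ℂ) to at most one point.
The exponent g(z) = −3z² − 3z is a nonconstant polynomial, hence surjective onto ℂ. So e^{g(z)} takes every value in {e^w : w ∈ ℂ} = ℂ ∖ {0}. Adding -4 shifts the range to ℂ ∖ {-4}. f omits exactly -4.

Omitted value: -4.


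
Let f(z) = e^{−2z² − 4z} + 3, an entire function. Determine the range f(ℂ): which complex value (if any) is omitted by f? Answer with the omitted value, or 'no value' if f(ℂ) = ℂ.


Little Picard bounds the complement of f(ℂ) to at most one point.
The exponent g(z) = −2z² − 4z is a nonconstant polynomial, hence surjective onto ℂ. So e^{g(z)} takes every value in {e^w : w ∈ ℂ} = ℂ ∖ {0}. Adding 3 shifts the range to ℂ ∖ {3}. f omits exactly 3.

Omitted value: 3.


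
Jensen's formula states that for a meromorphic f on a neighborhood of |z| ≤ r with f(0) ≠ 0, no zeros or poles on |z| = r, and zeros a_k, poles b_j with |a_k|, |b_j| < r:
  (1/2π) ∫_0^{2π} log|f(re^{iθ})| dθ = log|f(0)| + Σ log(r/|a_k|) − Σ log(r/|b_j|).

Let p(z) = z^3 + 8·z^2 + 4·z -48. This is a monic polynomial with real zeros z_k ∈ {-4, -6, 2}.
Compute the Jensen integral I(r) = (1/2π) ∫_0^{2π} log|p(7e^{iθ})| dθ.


Zeros: -6, -4, 2; r = 7.
Inside |z| < r: -6, -4, 2. Outside (|z| ≥ r): ∅.
p(0) = -48, so log|p(0)| = log(48) = 3.8712.
Apply Jensen: I(r) = log|p(0)| + Σ_k log(r/|z_k|), summed over zeros inside |z| < r.
  log(r/|z_k|) for z_k = -4: log(7/4) = 0.5596
  log(r/|z_k|) for z_k = -6: log(7/6) = 0.1542
  log(r/|z_k|) for z_k = 2: log(7/2) = 1.2528
Sum over inside zeros: 1.9665.
I(r) = log|p(0)| + (inside sum) = 3.8712 + 1.9665 = 5.8377.
Closed form (all zeros inside, monic): I(r) = n·log(r) = 3·log(7) = 5.8377. ✓

I(r) ≈ 5.8377.


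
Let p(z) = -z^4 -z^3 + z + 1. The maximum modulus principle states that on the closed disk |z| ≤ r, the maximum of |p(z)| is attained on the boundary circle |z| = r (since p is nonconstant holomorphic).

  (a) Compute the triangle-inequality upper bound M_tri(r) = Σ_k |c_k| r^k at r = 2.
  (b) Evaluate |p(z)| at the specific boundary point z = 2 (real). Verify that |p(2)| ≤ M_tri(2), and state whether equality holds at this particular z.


Coefficients: c_0 = 1, c_1 = 1, c_2 = 0, c_3 = -1, c_4 = -1. Radius r = 2.
Part (a). Triangle bound: M_tri(r) = Σ_k |c_k| r^k
  = |1|·2^0 + |1|·2^1 + |0|·2^2 + |-1|·2^3 + |-1|·2^4
  = 1 + 2 + 0 + 8 + 16 = 27.
This bounds M(r) := max_{|z|=r} |p(z)| from above; equality holds iff all terms c_k z^k can be made to align in phase at a single z on |z|=r.
Part (b). At z = 2 (real, on the circle |z| = r):
  p(2) = (1)·2^0 + (1)·2^1 + (0)·2^2 + (-1)·2^3 + (-1)·2^4 = -21.
  |p(2)| = 21.
Check: |p(2)| = 21 ≤ 27 = M_tri(2). ✓ Equality does not hold at z = 2 (the coefficients have mixed signs, so the terms do not all align in phase there).

M_tri(2) = 27; |p(2)| = 21; equality at z=2: no.


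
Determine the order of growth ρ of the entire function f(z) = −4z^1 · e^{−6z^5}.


M(r) = max_{|z|=r} |-4|·|z|^1·|e^{−6z^5}| = 4·r^1 · e^{6r^5} (the factors attain their maxima compatibly on |z|=r). Then log M(r) = log 4 + 1·log r + 6r^5, dominated by the last term, so log log M(r) ~ 5·log r. The polynomial factor -4z^1 contributes only a log r term and does not affect the order. ρ = 5.
Therefore ρ = 5.

Order ρ = 5.


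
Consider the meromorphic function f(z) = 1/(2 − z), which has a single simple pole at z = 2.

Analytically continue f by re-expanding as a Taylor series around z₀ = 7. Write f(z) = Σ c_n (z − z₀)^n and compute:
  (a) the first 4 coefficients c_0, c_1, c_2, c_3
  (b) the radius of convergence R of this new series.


Let w = z − z₀, so z = z₀ + w.
Then 2 − z = 2 − (z₀ + w) = (2 − z₀) − w = -5 − w.
f(z) = 1/(-5 − w) = (1/(-5)) · 1/(1 − w/(-5)) = Σ_{n≥0} w^n / (-5)^(n+1).
So c_n = 1/(-5)^(n+1):
  c_0 = 1/(-5)^1 = -1/5.
  c_1 = 1/(-5)^2 = 1/25.
  c_2 = 1/(-5)^3 = -1/125.
  c_3 = 1/(-5)^4 = 1/625.
The series is valid for |w/d| < 1, i.e. |z − z₀| < |d|.
Radius of convergence: R = |2 − z₀| = |-5| = 5 (distance from z₀ to the singularity z = 2).

c_0 = -1/5, c_1 = 1/25, c_2 = -1/125, c_3 = 1/625; R = 5.


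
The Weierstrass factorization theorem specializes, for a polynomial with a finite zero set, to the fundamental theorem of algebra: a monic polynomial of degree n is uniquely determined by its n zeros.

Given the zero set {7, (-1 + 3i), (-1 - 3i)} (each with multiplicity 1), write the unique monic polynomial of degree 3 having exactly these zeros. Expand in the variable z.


The polynomial is p(z) = ∏_{α ∈ S} (z − α), where S = {7, (-1 + 3i), (-1 - 3i)}.
Expanding the product yields: p(z) = z^3 -5·z^2 -4·z -70.
Note conjugate pairs combine to real quadratics: (z − (-1+3i))(z − (-1−3i)) = z² + 2z + 10.
The resulting polynomial has degree 3 and real coefficients as required.

p(z) = z^3 -5·z^2 -4·z -70.


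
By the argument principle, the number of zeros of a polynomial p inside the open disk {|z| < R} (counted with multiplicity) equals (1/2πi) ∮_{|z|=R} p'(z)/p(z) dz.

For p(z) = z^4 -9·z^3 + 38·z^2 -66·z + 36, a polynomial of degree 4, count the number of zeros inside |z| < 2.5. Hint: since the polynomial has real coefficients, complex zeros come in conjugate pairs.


The zeros of p are: 1, 2, (3 + 3i), (3 - 3i).
Their magnitudes are: 1, 2, 4.243, 4.243.
Zeros with |z| < R = 2.5: 1, 2.
Count = 2.
By the argument principle, (1/2πi) ∮_{|z|=R} p'(z)/p(z) dz equals exactly this count.

Number of zeros inside |z| < 2.5: 2.


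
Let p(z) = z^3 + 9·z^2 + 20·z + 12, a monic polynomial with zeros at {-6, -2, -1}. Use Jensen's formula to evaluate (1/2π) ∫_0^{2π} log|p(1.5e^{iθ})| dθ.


Zeros: -6, -2, -1; r = 1.5.
Inside |z| < r: -1. Outside (|z| ≥ r): -6, -2.
p(0) = 12, so log|p(0)| = log(12) = 2.4849.
Apply Jensen: I(r) = log|p(0)| + Σ_k log(r/|z_k|), summed over zeros inside |z| < r.
  log(r/|z_k|) for z_k = -1: log(1.5/1) = 0.4055
  Outside zeros (-6, -2) contribute nothing to the Jensen sum.
Sum over inside zeros: 0.4055.
I(r) = log|p(0)| + (inside sum) = 2.4849 + 0.4055 = 2.8904.
Note: since some zeros are outside |z| ≤ r, the simplified n·log(r) form does NOT apply — only the inside zeros contribute.

I(r) ≈ 2.8904.


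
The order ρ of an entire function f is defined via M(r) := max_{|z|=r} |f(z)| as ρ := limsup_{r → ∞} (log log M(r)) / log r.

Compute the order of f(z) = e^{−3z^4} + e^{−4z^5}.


Each summand is entire of order 4 and 5 respectively (as in the single-exponential case). The order of a sum is at most the max of the orders, so ρ ≤ 5. For the lower bound: on |z|=r choose arg z so that -4z^5 is real positive; then |e^{-4z^5}| = e^{4r^5} while |e^{-3z^4}| ≤ e^{3r^4} = o(e^{4r^5}). So |f| ≥ e^{4r^5}(1 − o(1)) and ρ ≥ 5. Hence ρ = max(4, 5) = 5.
Therefore ρ = 5.

Order ρ = 5.


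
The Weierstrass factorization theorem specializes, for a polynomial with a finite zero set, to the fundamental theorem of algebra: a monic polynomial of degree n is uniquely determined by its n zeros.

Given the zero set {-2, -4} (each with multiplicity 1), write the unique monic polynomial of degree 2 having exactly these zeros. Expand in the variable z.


The polynomial is p(z) = ∏_{α ∈ S} (z − α), where S = {-2, -4}.
Expanding the product yields: p(z) = z^2 + 6·z + 8.
The resulting polynomial has degree 2 and real coefficients as required.

p(z) = z^2 + 6·z + 8.


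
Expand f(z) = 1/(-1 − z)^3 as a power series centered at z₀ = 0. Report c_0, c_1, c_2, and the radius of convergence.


Let w = z − z₀, so z = z₀ + w.
Then -1 − z = -1 − (z₀ + w) = (-1 − z₀) − w = -1 − w.
f(z) = 1/(-1 − w)^3 = (1/(-1)^3) · (1 − w/(-1))^{−3}.
By the binomial series (1−u)^{−3} = Σ_{n≥0} C(n+2, 2) u^n for |u|<1, with u = w/(-1):
  c_n = C(n+2, 2) / (-1)^(n+3).
  c_0 = 1/(-1)^3 = -1.
  c_1 = 3/(-1)^4 = 3.
  c_2 = 6/(-1)^5 = -6.
The series is valid for |w/d| < 1, i.e. |z − z₀| < |d|.
Radius of convergence: R = |-1 − z₀| = |-1| = 1 (distance from z₀ to the singularity z = -1).

c_0 = -1, c_1 = 3, c_2 = -6; R = 1.


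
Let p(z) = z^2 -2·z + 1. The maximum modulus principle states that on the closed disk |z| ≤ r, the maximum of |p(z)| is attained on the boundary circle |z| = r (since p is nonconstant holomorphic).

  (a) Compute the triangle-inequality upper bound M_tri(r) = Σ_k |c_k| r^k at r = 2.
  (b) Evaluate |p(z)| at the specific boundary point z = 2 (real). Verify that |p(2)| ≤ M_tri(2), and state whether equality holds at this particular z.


Coefficients: c_0 = 1, c_1 = -2, c_2 = 1. Radius r = 2.
Part (a). Triangle bound: M_tri(r) = Σ_k |c_k| r^k
  = |1|·2^0 + |-2|·2^1 + |1|·2^2
  = 1 + 4 + 4 = 9.
This bounds M(r) := max_{|z|=r} |p(z)| from above; equality holds iff all terms c_k z^k can be made to align in phase at a single z on |z|=r.
Part (b). At z = 2 (real, on the circle |z| = r):
  p(2) = (1)·2^0 + (-2)·2^1 + (1)·2^2 = 1.
  |p(2)| = 1.
Check: |p(2)| = 1 ≤ 9 = M_tri(2). ✓ Equality does not hold at z = 2 (the coefficients have mixed signs, so the terms do not all align in phase there).

M_tri(2) = 9; |p(2)| = 1; equality at z=2: no.


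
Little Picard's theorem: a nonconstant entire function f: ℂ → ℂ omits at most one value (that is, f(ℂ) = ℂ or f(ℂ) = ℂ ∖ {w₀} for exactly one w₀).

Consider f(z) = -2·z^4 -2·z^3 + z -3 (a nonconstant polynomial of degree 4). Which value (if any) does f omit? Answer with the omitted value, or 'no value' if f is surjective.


Little Picard bounds the complement of f(ℂ) to at most one point.
For every w ∈ ℂ, the equation p(z) − w = 0 is a nonconstant polynomial in z and hence has at least one root by the fundamental theorem of algebra. So p is surjective onto ℂ, omitting no value.

Omitted value: no value.


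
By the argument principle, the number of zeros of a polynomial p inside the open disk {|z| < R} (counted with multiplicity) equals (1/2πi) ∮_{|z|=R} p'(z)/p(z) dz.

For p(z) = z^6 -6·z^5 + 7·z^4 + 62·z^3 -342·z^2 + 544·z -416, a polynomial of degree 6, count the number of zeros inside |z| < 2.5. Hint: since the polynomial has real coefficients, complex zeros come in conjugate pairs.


The zeros of p are: 4, (2 + 3i), (2 - 3i), (1 + 1i), (1 - 1i), -4.
Their magnitudes are: 4, 3.606, 3.606, 1.414, 1.414, 4.
Zeros with |z| < R = 2.5: (1 + 1i), (1 - 1i).
Count = 2.
By the argument principle, (1/2πi) ∮_{|z|=R} p'(z)/p(z) dz equals exactly this count.

Number of zeros inside |z| < 2.5: 2.


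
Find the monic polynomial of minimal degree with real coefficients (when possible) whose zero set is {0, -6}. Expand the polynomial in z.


The polynomial is p(z) = ∏_{α ∈ S} (z − α), where S = {0, -6}.
Expanding the product yields: p(z) = z^2 + 6·z.
The resulting polynomial has degree 2 and real coefficients as required.

p(z) = z^2 + 6·z.


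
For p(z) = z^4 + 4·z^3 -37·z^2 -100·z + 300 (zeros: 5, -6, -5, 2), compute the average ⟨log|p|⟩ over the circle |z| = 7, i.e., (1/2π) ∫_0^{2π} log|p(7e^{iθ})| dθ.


Zeros: -6, -5, 2, 5; r = 7.
Inside |z| < r: -6, -5, 2, 5. Outside (|z| ≥ r): ∅.
p(0) = 300, so log|p(0)| = log(300) = 5.7038.
Apply Jensen: I(r) = log|p(0)| + Σ_k log(r/|z_k|), summed over zeros inside |z| < r.
  log(r/|z_k|) for z_k = 5: log(7/5) = 0.3365
  log(r/|z_k|) for z_k = -6: log(7/6) = 0.1542
  log(r/|z_k|) for z_k = -5: log(7/5) = 0.3365
  log(r/|z_k|) for z_k = 2: log(7/2) = 1.2528
Sum over inside zeros: 2.0799.
I(r) = log|p(0)| + (inside sum) = 5.7038 + 2.0799 = 7.7836.
Closed form (all zeros inside, monic): I(r) = n·log(r) = 4·log(7) = 7.7836. ✓

I(r) ≈ 7.7836.


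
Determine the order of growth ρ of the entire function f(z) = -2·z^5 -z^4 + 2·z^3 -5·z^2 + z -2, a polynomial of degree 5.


|f(z)| ≤ Σ|c_k|·r^k = O(r^5) as r → ∞. Polynomial growth is O(e^{r^ε}) for every ε > 0 (since r^5/e^{r^ε} → 0), so ρ ≤ ε for all ε > 0, i.e. ρ = 0. Every nonconstant polynomial has order 0.
Therefore ρ = 0.

Order ρ = 0.


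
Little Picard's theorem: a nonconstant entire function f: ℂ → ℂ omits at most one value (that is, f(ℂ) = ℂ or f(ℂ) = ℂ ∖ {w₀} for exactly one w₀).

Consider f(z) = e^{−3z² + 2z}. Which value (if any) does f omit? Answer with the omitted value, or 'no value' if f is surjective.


Little Picard bounds the complement of f(ℂ) to at most one point.
The exponent g(z) = −3z² + 2z is a nonconstant polynomial, hence surjective onto ℂ. So e^{g(z)} takes every value in {e^w : w ∈ ℂ} = ℂ ∖ {0}. Adding 0 shifts the range to ℂ ∖ {0}. f omits exactly 0.

Omitted value: 0.


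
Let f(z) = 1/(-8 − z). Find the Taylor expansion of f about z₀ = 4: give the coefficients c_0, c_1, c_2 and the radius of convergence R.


Let w = z − z₀, so z = z₀ + w.
Then -8 − z = -8 − (z₀ + w) = (-8 − z₀) − w = -12 − w.
f(z) = 1/(-12 − w) = (1/(-12)) · 1/(1 − w/(-12)) = Σ_{n≥0} w^n / (-12)^(n+1).
So c_n = 1/(-12)^(n+1):
  c_0 = 1/(-12)^1 = -1/12.
  c_1 = 1/(-12)^2 = 1/144.
  c_2 = 1/(-12)^3 = -1/1728.
The series is valid for |w/d| < 1, i.e. |z − z₀| < |d|.
Radius of convergence: R = |-8 − z₀| = |-12| = 12 (distance from z₀ to the singularity z = -8).

c_0 = -1/12, c_1 = 1/144, c_2 = -1/1728; R = 12.


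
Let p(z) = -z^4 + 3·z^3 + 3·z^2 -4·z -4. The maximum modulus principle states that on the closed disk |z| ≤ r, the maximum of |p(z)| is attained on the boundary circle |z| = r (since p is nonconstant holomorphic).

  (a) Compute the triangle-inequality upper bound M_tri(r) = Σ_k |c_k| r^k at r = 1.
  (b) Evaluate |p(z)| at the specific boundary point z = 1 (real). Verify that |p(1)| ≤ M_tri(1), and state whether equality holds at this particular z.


Coefficients: c_0 = -4, c_1 = -4, c_2 = 3, c_3 = 3, c_4 = -1. Radius r = 1.
Part (a). Triangle bound: M_tri(r) = Σ_k |c_k| r^k
  = |-4|·1^0 + |-4|·1^1 + |3|·1^2 + |3|·1^3 + |-1|·1^4
  = 4 + 4 + 3 + 3 + 1 = 15.
This bounds M(r) := max_{|z|=r} |p(z)| from above; equality holds iff all terms c_k z^k can be made to align in phase at a single z on |z|=r.
Part (b). At z = 1 (real, on the circle |z| = r):
  p(1) = (-4)·1^0 + (-4)·1^1 + (3)·1^2 + (3)·1^3 + (-1)·1^4 = -3.
  |p(1)| = 3.
Check: |p(1)| = 3 ≤ 15 = M_tri(1). ✓ Equality does not hold at z = 1 (the coefficients have mixed signs, so the terms do not all align in phase there).

M_tri(1) = 15; |p(1)| = 3; equality at z=1: no.


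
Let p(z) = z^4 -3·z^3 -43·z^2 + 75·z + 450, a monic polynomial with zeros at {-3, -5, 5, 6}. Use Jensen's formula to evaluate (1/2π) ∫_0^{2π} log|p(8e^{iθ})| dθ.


Zeros: -5, -3, 5, 6; r = 8.
Inside |z| < r: -5, -3, 5, 6. Outside (|z| ≥ r): ∅.
p(0) = 450, so log|p(0)| = log(450) = 6.1092.
Apply Jensen: I(r) = log|p(0)| + Σ_k log(r/|z_k|), summed over zeros inside |z| < r.
  log(r/|z_k|) for z_k = -3: log(8/3) = 0.9808
  log(r/|z_k|) for z_k = -5: log(8/5) = 0.4700
  log(r/|z_k|) for z_k = 5: log(8/5) = 0.4700
  log(r/|z_k|) for z_k = 6: log(8/6) = 0.2877
Sum over inside zeros: 2.2085.
I(r) = log|p(0)| + (inside sum) = 6.1092 + 2.2085 = 8.3178.
Closed form (all zeros inside, monic): I(r) = n·log(r) = 4·log(8) = 8.3178. ✓

I(r) ≈ 8.3178.


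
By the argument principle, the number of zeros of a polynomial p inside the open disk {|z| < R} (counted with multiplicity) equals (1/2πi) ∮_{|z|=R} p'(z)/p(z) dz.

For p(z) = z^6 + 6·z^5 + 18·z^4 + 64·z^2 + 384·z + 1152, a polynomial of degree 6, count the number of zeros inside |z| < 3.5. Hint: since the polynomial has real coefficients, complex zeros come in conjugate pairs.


The zeros of p are: (-3 + 3i), (-3 - 3i), (-2 + 2i), (-2 - 2i), (2 + 2i), (2 - 2i).
Their magnitudes are: 4.243, 4.243, 2.828, 2.828, 2.828, 2.828.
Zeros with |z| < R = 3.5: (-2 + 2i), (-2 - 2i), (2 + 2i), (2 - 2i).
Count = 4.
By the argument principle, (1/2πi) ∮_{|z|=R} p'(z)/p(z) dz equals exactly this count.

Number of zeros inside |z| < 3.5: 4.


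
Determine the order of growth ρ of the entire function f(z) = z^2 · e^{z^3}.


M(r) = max_{|z|=r} |1|·|z|^2·|e^{z^3}| = 1·r^2 · e^{1r^3} (the factors attain their maxima compatibly on |z|=r). Then log M(r) = log 1 + 2·log r + 1r^3, dominated by the last term, so log log M(r) ~ 3·log r. The polynomial factor 1z^2 contributes only a log r term and does not affect the order. ρ = 3.
Therefore ρ = 3.

Order ρ = 3.


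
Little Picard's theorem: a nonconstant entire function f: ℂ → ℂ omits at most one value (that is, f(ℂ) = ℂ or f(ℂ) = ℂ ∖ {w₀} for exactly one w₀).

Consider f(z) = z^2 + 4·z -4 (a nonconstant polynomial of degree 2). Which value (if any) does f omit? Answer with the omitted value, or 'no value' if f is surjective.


Little Picard bounds the complement of f(ℂ) to at most one point.
For every w ∈ ℂ, the equation p(z) − w = 0 is a nonconstant polynomial in z and hence has at least one root by the fundamental theorem of algebra. So p is surjective onto ℂ, omitting no value.

Omitted value: no value.


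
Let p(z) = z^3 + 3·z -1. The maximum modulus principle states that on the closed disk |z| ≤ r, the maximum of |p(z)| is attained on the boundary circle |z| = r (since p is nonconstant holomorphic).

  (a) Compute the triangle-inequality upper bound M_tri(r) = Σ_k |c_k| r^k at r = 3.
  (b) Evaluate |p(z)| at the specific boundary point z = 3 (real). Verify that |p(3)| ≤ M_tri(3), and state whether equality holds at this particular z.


Coefficients: c_0 = -1, c_1 = 3, c_2 = 0, c_3 = 1. Radius r = 3.
Part (a). Triangle bound: M_tri(r) = Σ_k |c_k| r^k
  = |-1|·3^0 + |3|·3^1 + |0|·3^2 + |1|·3^3
  = 1 + 9 + 0 + 27 = 37.
This bounds M(r) := max_{|z|=r} |p(z)| from above; equality holds iff all terms c_k z^k can be made to align in phase at a single z on |z|=r.
Part (b). At z = 3 (real, on the circle |z| = r):
  p(3) = (-1)·3^0 + (3)·3^1 + (0)·3^2 + (1)·3^3 = 35.
  |p(3)| = 35.
Check: |p(3)| = 35 ≤ 37 = M_tri(3). ✓ Equality does not hold at z = 3 (the coefficients have mixed signs, so the terms do not all align in phase there).

M_tri(3) = 37; |p(3)| = 35; equality at z=3: no.


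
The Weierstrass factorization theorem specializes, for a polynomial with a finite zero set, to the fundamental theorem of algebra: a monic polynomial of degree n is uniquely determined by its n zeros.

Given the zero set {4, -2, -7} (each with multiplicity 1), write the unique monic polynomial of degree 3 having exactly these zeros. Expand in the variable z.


The polynomial is p(z) = ∏_{α ∈ S} (z − α), where S = {4, -2, -7}.
Expanding the product yields: p(z) = z^3 + 5·z^2 -22·z -56.
The resulting polynomial has degree 3 and real coefficients as required.

p(z) = z^3 + 5·z^2 -22·z -56.


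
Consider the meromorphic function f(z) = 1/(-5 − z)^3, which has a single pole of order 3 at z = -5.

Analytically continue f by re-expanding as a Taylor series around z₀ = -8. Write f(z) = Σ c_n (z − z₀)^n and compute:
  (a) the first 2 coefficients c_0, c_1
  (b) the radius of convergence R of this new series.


Let w = z − z₀, so z = z₀ + w.
Then -5 − z = -5 − (z₀ + w) = (-5 − z₀) − w = 3 − w.
f(z) = 1/(3 − w)^3 = (1/(3)^3) · (1 − w/(3))^{−3}.
By the binomial series (1−u)^{−3} = Σ_{n≥0} C(n+2, 2) u^n for |u|<1, with u = w/(3):
  c_n = C(n+2, 2) / (3)^(n+3).
  c_0 = 1/(3)^3 = 1/27.
  c_1 = 3/(3)^4 = 1/27.
The series is valid for |w/d| < 1, i.e. |z − z₀| < |d|.
Radius of convergence: R = |-5 − z₀| = |3| = 3 (distance from z₀ to the singularity z = -5).

c_0 = 1/27, c_1 = 1/27; R = 3.


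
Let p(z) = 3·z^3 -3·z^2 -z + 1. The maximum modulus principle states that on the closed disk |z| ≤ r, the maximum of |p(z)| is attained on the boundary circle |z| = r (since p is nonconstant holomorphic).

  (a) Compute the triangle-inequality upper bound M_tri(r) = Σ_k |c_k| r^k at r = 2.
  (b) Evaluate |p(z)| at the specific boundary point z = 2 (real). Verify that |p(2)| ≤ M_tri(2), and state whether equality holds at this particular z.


Coefficients: c_0 = 1, c_1 = -1, c_2 = -3, c_3 = 3. Radius r = 2.
Part (a). Triangle bound: M_tri(r) = Σ_k |c_k| r^k
  = |1|·2^0 + |-1|·2^1 + |-3|·2^2 + |3|·2^3
  = 1 + 2 + 12 + 24 = 39.
This bounds M(r) := max_{|z|=r} |p(z)| from above; equality holds iff all terms c_k z^k can be made to align in phase at a single z on |z|=r.
Part (b). At z = 2 (real, on the circle |z| = r):
  p(2) = (1)·2^0 + (-1)·2^1 + (-3)·2^2 + (3)·2^3 = 11.
  |p(2)| = 11.
Check: |p(2)| = 11 ≤ 39 = M_tri(2). ✓ Equality does not hold at z = 2 (the coefficients have mixed signs, so the terms do not all align in phase there).

M_tri(2) = 39; |p(2)| = 11; equality at z=2: no.


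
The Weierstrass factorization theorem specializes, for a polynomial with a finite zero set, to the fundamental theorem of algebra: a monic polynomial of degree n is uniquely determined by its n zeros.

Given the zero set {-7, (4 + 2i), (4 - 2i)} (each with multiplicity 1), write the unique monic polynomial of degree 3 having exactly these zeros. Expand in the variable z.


The polynomial is p(z) = ∏_{α ∈ S} (z − α), where S = {-7, (4 + 2i), (4 - 2i)}.
Expanding the product yields: p(z) = z^3 -z^2 -36·z + 140.
Note conjugate pairs combine to real quadratics: (z − (4+2i))(z − (4−2i)) = z² − 8z + 20.
The resulting polynomial has degree 3 and real coefficients as required.

p(z) = z^3 -z^2 -36·z + 140.


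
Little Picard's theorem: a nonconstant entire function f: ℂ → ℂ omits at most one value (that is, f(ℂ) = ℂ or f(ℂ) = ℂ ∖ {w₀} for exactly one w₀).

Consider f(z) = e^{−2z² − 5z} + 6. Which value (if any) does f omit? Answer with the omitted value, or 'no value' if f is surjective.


Little Picard bounds the complement of f(ℂ) to at most one point.
The exponent g(z) = −2z² − 5z is a nonconstant polynomial, hence surjective onto ℂ. So e^{g(z)} takes every value in {e^w : w ∈ ℂ} = ℂ ∖ {0}. Adding 6 shifts the range to ℂ ∖ {6}. f omits exactly 6.

Omitted value: 6.


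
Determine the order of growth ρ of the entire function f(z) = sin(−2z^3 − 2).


Write sin(w) = (e^{iw} ± e^{−iw})/(2 or 2i), so |sin(w)| ≤ e^{|w|}. With w = −2z^3 − 2, |w| ≤ 2r^3 + 2 on |z|=r, giving M(r) ≤ e^{2r^3 + 2} and ρ ≤ 3. For the lower bound, choose z on |z|=r with -2z^3 purely imaginary of modulus 2r^3; then |sin(−2z^3 − 2)| grows like e^{2r^3}/2, so ρ ≥ 3. Hence ρ = 3.
Therefore ρ = 3.

Order ρ = 3.


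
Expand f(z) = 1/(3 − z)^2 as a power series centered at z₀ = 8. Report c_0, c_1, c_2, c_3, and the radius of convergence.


Let w = z − z₀, so z = z₀ + w.
Then 3 − z = 3 − (z₀ + w) = (3 − z₀) − w = -5 − w.
f(z) = 1/(-5 − w)^2 = (1/(-5)^2) · (1 − w/(-5))^{−2}.
By the binomial series (1−u)^{−2} = Σ_{n≥0} C(n+1, 1) u^n for |u|<1, with u = w/(-5):
  c_n = C(n+1, 1) / (-5)^(n+2).
  c_0 = 1/(-5)^2 = 1/25.
  c_1 = 2/(-5)^3 = -2/125.
  c_2 = 3/(-5)^4 = 3/625.
  c_3 = 4/(-5)^5 = -4/3125.
The series is valid for |w/d| < 1, i.e. |z − z₀| < |d|.
Radius of convergence: R = |3 − z₀| = |-5| = 5 (distance from z₀ to the singularity z = 3).

c_0 = 1/25, c_1 = -2/125, c_2 = 3/625, c_3 = -4/3125; R = 5.


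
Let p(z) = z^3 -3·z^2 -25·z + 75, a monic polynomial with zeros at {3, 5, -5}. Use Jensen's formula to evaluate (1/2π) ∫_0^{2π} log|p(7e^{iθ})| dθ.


Zeros: -5, 3, 5; r = 7.
Inside |z| < r: -5, 3, 5. Outside (|z| ≥ r): ∅.
p(0) = 75, so log|p(0)| = log(75) = 4.3175.
Apply Jensen: I(r) = log|p(0)| + Σ_k log(r/|z_k|), summed over zeros inside |z| < r.
  log(r/|z_k|) for z_k = 3: log(7/3) = 0.8473
  log(r/|z_k|) for z_k = 5: log(7/5) = 0.3365
  log(r/|z_k|) for z_k = -5: log(7/5) = 0.3365
Sum over inside zeros: 1.5202.
I(r) = log|p(0)| + (inside sum) = 4.3175 + 1.5202 = 5.8377.
Closed form (all zeros inside, monic): I(r) = n·log(r) = 3·log(7) = 5.8377. ✓

I(r) ≈ 5.8377.


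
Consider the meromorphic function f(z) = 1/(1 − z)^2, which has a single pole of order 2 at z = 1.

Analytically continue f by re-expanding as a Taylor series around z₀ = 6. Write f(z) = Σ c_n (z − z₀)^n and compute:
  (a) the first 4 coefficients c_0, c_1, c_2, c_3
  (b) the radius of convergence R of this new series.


Let w = z − z₀, so z = z₀ + w.
Then 1 − z = 1 − (z₀ + w) = (1 − z₀) − w = -5 − w.
f(z) = 1/(-5 − w)^2 = (1/(-5)^2) · (1 − w/(-5))^{−2}.
By the binomial series (1−u)^{−2} = Σ_{n≥0} C(n+1, 1) u^n for |u|<1, with u = w/(-5):
  c_n = C(n+1, 1) / (-5)^(n+2).
  c_0 = 1/(-5)^2 = 1/25.
  c_1 = 2/(-5)^3 = -2/125.
  c_2 = 3/(-5)^4 = 3/625.
  c_3 = 4/(-5)^5 = -4/3125.
The series is valid for |w/d| < 1, i.e. |z − z₀| < |d|.
Radius of convergence: R = |1 − z₀| = |-5| = 5 (distance from z₀ to the singularity z = 1).

c_0 = 1/25, c_1 = -2/125, c_2 = 3/625, c_3 = -4/3125; R = 5.


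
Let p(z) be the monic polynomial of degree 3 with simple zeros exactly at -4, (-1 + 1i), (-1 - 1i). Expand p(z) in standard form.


The polynomial is p(z) = ∏_{α ∈ S} (z − α), where S = {-4, (-1 + 1i), (-1 - 1i)}.
Expanding the product yields: p(z) = z^3 + 6·z^2 + 10·z + 8.
Note conjugate pairs combine to real quadratics: (z − (-1+1i))(z − (-1−1i)) = z² + 2z + 2.
The resulting polynomial has degree 3 and real coefficients as required.

p(z) = z^3 + 6·z^2 + 10·z + 8.


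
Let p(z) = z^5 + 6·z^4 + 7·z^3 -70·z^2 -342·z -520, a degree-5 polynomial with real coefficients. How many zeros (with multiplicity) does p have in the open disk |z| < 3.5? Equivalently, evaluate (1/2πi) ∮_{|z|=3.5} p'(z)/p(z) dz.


The zeros of p are: (-3 + 1i), (-3 - 1i), (-2 + 3i), (-2 - 3i), 4.
Their magnitudes are: 3.162, 3.162, 3.606, 3.606, 4.
Zeros with |z| < R = 3.5: (-3 + 1i), (-3 - 1i).
Count = 2.
By the argument principle, (1/2πi) ∮_{|z|=R} p'(z)/p(z) dz equals exactly this count.

Number of zeros inside |z| < 3.5: 2.


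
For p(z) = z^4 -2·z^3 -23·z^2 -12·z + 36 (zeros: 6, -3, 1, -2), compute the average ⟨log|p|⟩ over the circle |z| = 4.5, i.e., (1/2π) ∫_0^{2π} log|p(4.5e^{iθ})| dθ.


Zeros: -3, -2, 1, 6; r = 4.5.
Inside |z| < r: -3, -2, 1. Outside (|z| ≥ r): 6.
p(0) = 36, so log|p(0)| = log(36) = 3.5835.
Apply Jensen: I(r) = log|p(0)| + Σ_k log(r/|z_k|), summed over zeros inside |z| < r.
  log(r/|z_k|) for z_k = -3: log(4.5/3) = 0.4055
  log(r/|z_k|) for z_k = 1: log(4.5/1) = 1.5041
  log(r/|z_k|) for z_k = -2: log(4.5/2) = 0.8109
  Outside zeros (6) contribute nothing to the Jensen sum.
Sum over inside zeros: 2.7205.
I(r) = log|p(0)| + (inside sum) = 3.5835 + 2.7205 = 6.3040.
Note: since some zeros are outside |z| ≤ r, the simplified n·log(r) form does NOT apply — only the inside zeros contribute.

I(r) ≈ 6.3040.


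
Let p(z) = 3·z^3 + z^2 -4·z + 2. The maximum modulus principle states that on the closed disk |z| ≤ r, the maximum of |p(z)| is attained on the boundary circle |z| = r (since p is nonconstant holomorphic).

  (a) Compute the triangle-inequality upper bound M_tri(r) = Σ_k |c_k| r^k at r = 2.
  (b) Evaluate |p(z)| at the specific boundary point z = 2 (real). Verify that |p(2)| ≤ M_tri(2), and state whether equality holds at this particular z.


Coefficients: c_0 = 2, c_1 = -4, c_2 = 1, c_3 = 3. Radius r = 2.
Part (a). Triangle bound: M_tri(r) = Σ_k |c_k| r^k
  = |2|·2^0 + |-4|·2^1 + |1|·2^2 + |3|·2^3
  = 2 + 8 + 4 + 24 = 38.
This bounds M(r) := max_{|z|=r} |p(z)| from above; equality holds iff all terms c_k z^k can be made to align in phase at a single z on |z|=r.
Part (b). At z = 2 (real, on the circle |z| = r):
  p(2) = (2)·2^0 + (-4)·2^1 + (1)·2^2 + (3)·2^3 = 22.
  |p(2)| = 22.
Check: |p(2)| = 22 ≤ 38 = M_tri(2). ✓ Equality does not hold at z = 2 (the coefficients have mixed signs, so the terms do not all align in phase there).

M_tri(2) = 38; |p(2)| = 22; equality at z=2: no.


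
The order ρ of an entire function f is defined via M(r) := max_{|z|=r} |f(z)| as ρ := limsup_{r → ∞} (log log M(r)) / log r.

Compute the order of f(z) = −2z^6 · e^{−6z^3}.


M(r) = max_{|z|=r} |-2|·|z|^6·|e^{−6z^3}| = 2·r^6 · e^{6r^3} (the factors attain their maxima compatibly on |z|=r). Then log M(r) = log 2 + 6·log r + 6r^3, dominated by the last term, so log log M(r) ~ 3·log r. The polynomial factor -2z^6 contributes only a log r term and does not affect the order. ρ = 3.
Therefore ρ = 3.

Order ρ = 3.


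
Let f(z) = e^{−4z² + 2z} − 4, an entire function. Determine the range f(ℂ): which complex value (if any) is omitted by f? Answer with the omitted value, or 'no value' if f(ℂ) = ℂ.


Little Picard bounds the complement of f(ℂ) to at most one point.
The exponent g(z) = −4z² + 2z is a nonconstant polynomial, hence surjective onto ℂ. So e^{g(z)} takes every value in {e^w : w ∈ ℂ} = ℂ ∖ {0}. Adding -4 shifts the range to ℂ ∖ {-4}. f omits exactly -4.

Omitted value: -4.


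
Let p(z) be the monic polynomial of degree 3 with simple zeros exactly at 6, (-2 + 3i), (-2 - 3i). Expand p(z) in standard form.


The polynomial is p(z) = ∏_{α ∈ S} (z − α), where S = {6, (-2 + 3i), (-2 - 3i)}.
Expanding the product yields: p(z) = z^3 -2·z^2 -11·z -78.
Note conjugate pairs combine to real quadratics: (z − (-2+3i))(z − (-2−3i)) = z² + 4z + 13.
The resulting polynomial has degree 3 and real coefficients as required.

p(z) = z^3 -2·z^2 -11·z -78.


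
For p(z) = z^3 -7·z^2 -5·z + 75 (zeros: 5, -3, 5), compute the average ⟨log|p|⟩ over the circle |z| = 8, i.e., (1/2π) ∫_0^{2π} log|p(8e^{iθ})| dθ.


Zeros: -3, 5, 5; r = 8.
Inside |z| < r: -3, 5, 5. Outside (|z| ≥ r): ∅.
p(0) = 75, so log|p(0)| = log(75) = 4.3175.
Apply Jensen: I(r) = log|p(0)| + Σ_k log(r/|z_k|), summed over zeros inside |z| < r.
  log(r/|z_k|) for z_k = 5: log(8/5) = 0.4700
  log(r/|z_k|) for z_k = -3: log(8/3) = 0.9808
  log(r/|z_k|) for z_k = 5: log(8/5) = 0.4700
Sum over inside zeros: 1.9208.
I(r) = log|p(0)| + (inside sum) = 4.3175 + 1.9208 = 6.2383.
Closed form (all zeros inside, monic): I(r) = n·log(r) = 3·log(8) = 6.2383. ✓

I(r) ≈ 6.2383.


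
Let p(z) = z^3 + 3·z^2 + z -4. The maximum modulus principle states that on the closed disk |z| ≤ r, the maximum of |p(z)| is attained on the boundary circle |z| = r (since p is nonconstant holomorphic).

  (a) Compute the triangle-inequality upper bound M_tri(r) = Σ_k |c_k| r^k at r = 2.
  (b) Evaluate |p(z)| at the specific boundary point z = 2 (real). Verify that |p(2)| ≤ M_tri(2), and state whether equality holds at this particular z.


Coefficients: c_0 = -4, c_1 = 1, c_2 = 3, c_3 = 1. Radius r = 2.
Part (a). Triangle bound: M_tri(r) = Σ_k |c_k| r^k
  = |-4|·2^0 + |1|·2^1 + |3|·2^2 + |1|·2^3
  = 4 + 2 + 12 + 8 = 26.
This bounds M(r) := max_{|z|=r} |p(z)| from above; equality holds iff all terms c_k z^k can be made to align in phase at a single z on |z|=r.
Part (b). At z = 2 (real, on the circle |z| = r):
  p(2) = (-4)·2^0 + (1)·2^1 + (3)·2^2 + (1)·2^3 = 18.
  |p(2)| = 18.
Check: |p(2)| = 18 ≤ 26 = M_tri(2). ✓ Equality does not hold at z = 2 (the coefficients have mixed signs, so the terms do not all align in phase there).

M_tri(2) = 26; |p(2)| = 18; equality at z=2: no.


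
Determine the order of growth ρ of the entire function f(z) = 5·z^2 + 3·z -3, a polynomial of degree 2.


|f(z)| ≤ Σ|c_k|·r^k = O(r^2) as r → ∞. Polynomial growth is O(e^{r^ε}) for every ε > 0 (since r^2/e^{r^ε} → 0), so ρ ≤ ε for all ε > 0, i.e. ρ = 0. Every nonconstant polynomial has order 0.
Therefore ρ = 0.

Order ρ = 0.


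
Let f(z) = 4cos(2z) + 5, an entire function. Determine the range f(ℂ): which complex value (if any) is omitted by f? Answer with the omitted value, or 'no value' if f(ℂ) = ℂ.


Little Picard bounds the complement of f(ℂ) to at most one point.
cos is entire and surjective onto ℂ: for every w ∈ ℂ, cos(ζ) = w has a solution ζ ∈ ℂ (e.g., via the complex inverse arccos). With ζ = 2z this gives z = ζ/(2). Then 4·cos(2z) takes every value in 4·ℂ = ℂ, and adding 5 is a bijection of ℂ. So f is surjective and omits no value. (Note: only on the real line is cos bounded by [−1, 1].)

Omitted value: no value.


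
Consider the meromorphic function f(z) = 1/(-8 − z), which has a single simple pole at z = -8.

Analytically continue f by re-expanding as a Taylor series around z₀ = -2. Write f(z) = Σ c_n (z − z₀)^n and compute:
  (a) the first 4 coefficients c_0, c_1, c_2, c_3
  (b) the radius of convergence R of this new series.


Let w = z − z₀, so z = z₀ + w.
Then -8 − z = -8 − (z₀ + w) = (-8 − z₀) − w = -6 − w.
f(z) = 1/(-6 − w) = (1/(-6)) · 1/(1 − w/(-6)) = Σ_{n≥0} w^n / (-6)^(n+1).
So c_n = 1/(-6)^(n+1):
  c_0 = 1/(-6)^1 = -1/6.
  c_1 = 1/(-6)^2 = 1/36.
  c_2 = 1/(-6)^3 = -1/216.
  c_3 = 1/(-6)^4 = 1/1296.
The series is valid for |w/d| < 1, i.e. |z − z₀| < |d|.
Radius of convergence: R = |-8 − z₀| = |-6| = 6 (distance from z₀ to the singularity z = -8).

c_0 = -1/6, c_1 = 1/36, c_2 = -1/216, c_3 = 1/1296; R = 6.


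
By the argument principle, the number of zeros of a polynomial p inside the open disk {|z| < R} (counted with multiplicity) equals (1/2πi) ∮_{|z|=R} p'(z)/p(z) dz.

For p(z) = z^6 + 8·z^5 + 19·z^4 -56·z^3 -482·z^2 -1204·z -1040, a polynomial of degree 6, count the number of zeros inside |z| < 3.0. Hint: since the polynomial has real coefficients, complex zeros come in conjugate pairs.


The zeros of p are: 4, (-3 + 1i), (-3 - 1i), (-2 + 3i), (-2 - 3i), -2.
Their magnitudes are: 4, 3.162, 3.162, 3.606, 3.606, 2.
Zeros with |z| < R = 3.0: -2.
Count = 1.
By the argument principle, (1/2πi) ∮_{|z|=R} p'(z)/p(z) dz equals exactly this count.

Number of zeros inside |z| < 3.0: 1.


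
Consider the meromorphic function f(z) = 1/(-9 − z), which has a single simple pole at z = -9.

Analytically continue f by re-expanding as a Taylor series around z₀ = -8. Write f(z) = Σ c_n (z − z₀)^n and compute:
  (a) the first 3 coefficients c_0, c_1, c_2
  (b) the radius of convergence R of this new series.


Let w = z − z₀, so z = z₀ + w.
Then -9 − z = -9 − (z₀ + w) = (-9 − z₀) − w = -1 − w.
f(z) = 1/(-1 − w) = (1/(-1)) · 1/(1 − w/(-1)) = Σ_{n≥0} w^n / (-1)^(n+1).
So c_n = 1/(-1)^(n+1):
  c_0 = 1/(-1)^1 = -1.
  c_1 = 1/(-1)^2 = 1.
  c_2 = 1/(-1)^3 = -1.
The series is valid for |w/d| < 1, i.e. |z − z₀| < |d|.
Radius of convergence: R = |-9 − z₀| = |-1| = 1 (distance from z₀ to the singularity z = -9).

c_0 = -1, c_1 = 1, c_2 = -1; R = 1.


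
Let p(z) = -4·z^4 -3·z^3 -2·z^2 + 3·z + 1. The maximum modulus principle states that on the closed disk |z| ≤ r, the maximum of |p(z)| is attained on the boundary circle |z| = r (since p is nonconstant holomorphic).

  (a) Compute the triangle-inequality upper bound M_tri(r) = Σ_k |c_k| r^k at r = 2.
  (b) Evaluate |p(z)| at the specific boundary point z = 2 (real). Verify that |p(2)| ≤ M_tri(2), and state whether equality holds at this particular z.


Coefficients: c_0 = 1, c_1 = 3, c_2 = -2, c_3 = -3, c_4 = -4. Radius r = 2.
Part (a). Triangle bound: M_tri(r) = Σ_k |c_k| r^k
  = |1|·2^0 + |3|·2^1 + |-2|·2^2 + |-3|·2^3 + |-4|·2^4
  = 1 + 6 + 8 + 24 + 64 = 103.
This bounds M(r) := max_{|z|=r} |p(z)| from above; equality holds iff all terms c_k z^k can be made to align in phase at a single z on |z|=r.
Part (b). At z = 2 (real, on the circle |z| = r):
  p(2) = (1)·2^0 + (3)·2^1 + (-2)·2^2 + (-3)·2^3 + (-4)·2^4 = -89.
  |p(2)| = 89.
Check: |p(2)| = 89 ≤ 103 = M_tri(2). ✓ Equality does not hold at z = 2 (the coefficients have mixed signs, so the terms do not all align in phase there).

M_tri(2) = 103; |p(2)| = 89; equality at z=2: no.


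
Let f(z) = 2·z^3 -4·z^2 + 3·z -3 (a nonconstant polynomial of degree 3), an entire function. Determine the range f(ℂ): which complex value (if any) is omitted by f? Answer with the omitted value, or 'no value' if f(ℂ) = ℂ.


Little Picard bounds the complement of f(ℂ) to at most one point.
For every w ∈ ℂ, the equation p(z) − w = 0 is a nonconstant polynomial in z and hence has at least one root by the fundamental theorem of algebra. So p is surjective onto ℂ, omitting no value.

Omitted value: no value.


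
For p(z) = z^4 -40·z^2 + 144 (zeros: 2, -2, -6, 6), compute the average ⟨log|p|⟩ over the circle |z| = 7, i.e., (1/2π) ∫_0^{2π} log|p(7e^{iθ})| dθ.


Zeros: -6, -2, 2, 6; r = 7.
Inside |z| < r: -6, -2, 2, 6. Outside (|z| ≥ r): ∅.
p(0) = 144, so log|p(0)| = log(144) = 4.9698.
Apply Jensen: I(r) = log|p(0)| + Σ_k log(r/|z_k|), summed over zeros inside |z| < r.
  log(r/|z_k|) for z_k = 2: log(7/2) = 1.2528
  log(r/|z_k|) for z_k = -2: log(7/2) = 1.2528
  log(r/|z_k|) for z_k = -6: log(7/6) = 0.1542
  log(r/|z_k|) for z_k = 6: log(7/6) = 0.1542
Sum over inside zeros: 2.8138.
I(r) = log|p(0)| + (inside sum) = 4.9698 + 2.8138 = 7.7836.
Closed form (all zeros inside, monic): I(r) = n·log(r) = 4·log(7) = 7.7836. ✓

I(r) ≈ 7.7836.


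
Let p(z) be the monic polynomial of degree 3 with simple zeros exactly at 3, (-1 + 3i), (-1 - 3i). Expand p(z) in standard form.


The polynomial is p(z) = ∏_{α ∈ S} (z − α), where S = {3, (-1 + 3i), (-1 - 3i)}.
Expanding the product yields: p(z) = z^3 -z^2 + 4·z -30.
Note conjugate pairs combine to real quadratics: (z − (-1+3i))(z − (-1−3i)) = z² + 2z + 10.
The resulting polynomial has degree 3 and real coefficients as required.

p(z) = z^3 -z^2 + 4·z -30.


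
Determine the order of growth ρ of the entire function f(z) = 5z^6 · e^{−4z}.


M(r) = max_{|z|=r} |5|·|z|^6·|e^{−4z}| = 5·r^6 · e^{4r^1} (the factors attain their maxima compatibly on |z|=r). Then log M(r) = log 5 + 6·log r + 4r^1, dominated by the last term, so log log M(r) ~ 1·log r. The polynomial factor 5z^6 contributes only a log r term and does not affect the order. ρ = 1.
Therefore ρ = 1.

Order ρ = 1.


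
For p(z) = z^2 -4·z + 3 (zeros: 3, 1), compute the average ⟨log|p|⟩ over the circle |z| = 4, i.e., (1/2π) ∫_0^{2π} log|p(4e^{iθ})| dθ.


Zeros: 1, 3; r = 4.
Inside |z| < r: 1, 3. Outside (|z| ≥ r): ∅.
p(0) = 3, so log|p(0)| = log(3) = 1.0986.
Apply Jensen: I(r) = log|p(0)| + Σ_k log(r/|z_k|), summed over zeros inside |z| < r.
  log(r/|z_k|) for z_k = 3: log(4/3) = 0.2877
  log(r/|z_k|) for z_k = 1: log(4/1) = 1.3863
Sum over inside zeros: 1.6740.
I(r) = log|p(0)| + (inside sum) = 1.0986 + 1.6740 = 2.7726.
Closed form (all zeros inside, monic): I(r) = n·log(r) = 2·log(4) = 2.7726. ✓

I(r) ≈ 2.7726.


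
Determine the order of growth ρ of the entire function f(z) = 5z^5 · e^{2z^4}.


M(r) = max_{|z|=r} |5|·|z|^5·|e^{2z^4}| = 5·r^5 · e^{2r^4} (the factors attain their maxima compatibly on |z|=r). Then log M(r) = log 5 + 5·log r + 2r^4, dominated by the last term, so log log M(r) ~ 4·log r. The polynomial factor 5z^5 contributes only a log r term and does not affect the order. ρ = 4.
Therefore ρ = 4.

Order ρ = 4.


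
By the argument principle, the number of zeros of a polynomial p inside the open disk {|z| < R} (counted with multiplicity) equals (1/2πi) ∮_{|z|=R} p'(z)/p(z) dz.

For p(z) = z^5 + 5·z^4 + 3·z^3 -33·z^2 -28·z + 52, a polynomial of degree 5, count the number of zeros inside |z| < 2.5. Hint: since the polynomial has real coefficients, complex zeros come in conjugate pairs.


The zeros of p are: (-3 + 2i), (-3 - 2i), 1, -2, 2.
Their magnitudes are: 3.606, 3.606, 1, 2, 2.
Zeros with |z| < R = 2.5: 1, -2, 2.
Count = 3.
By the argument principle, (1/2πi) ∮_{|z|=R} p'(z)/p(z) dz equals exactly this count.

Number of zeros inside |z| < 2.5: 3.


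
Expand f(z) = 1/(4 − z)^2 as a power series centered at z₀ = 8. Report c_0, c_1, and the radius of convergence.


Let w = z − z₀, so z = z₀ + w.
Then 4 − z = 4 − (z₀ + w) = (4 − z₀) − w = -4 − w.
f(z) = 1/(-4 − w)^2 = (1/(-4)^2) · (1 − w/(-4))^{−2}.
By the binomial series (1−u)^{−2} = Σ_{n≥0} C(n+1, 1) u^n for |u|<1, with u = w/(-4):
  c_n = C(n+1, 1) / (-4)^(n+2).
  c_0 = 1/(-4)^2 = 1/16.
  c_1 = 2/(-4)^3 = -1/32.
The series is valid for |w/d| < 1, i.e. |z − z₀| < |d|.
Radius of convergence: R = |4 − z₀| = |-4| = 4 (distance from z₀ to the singularity z = 4).

c_0 = 1/16, c_1 = -1/32; R = 4.
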